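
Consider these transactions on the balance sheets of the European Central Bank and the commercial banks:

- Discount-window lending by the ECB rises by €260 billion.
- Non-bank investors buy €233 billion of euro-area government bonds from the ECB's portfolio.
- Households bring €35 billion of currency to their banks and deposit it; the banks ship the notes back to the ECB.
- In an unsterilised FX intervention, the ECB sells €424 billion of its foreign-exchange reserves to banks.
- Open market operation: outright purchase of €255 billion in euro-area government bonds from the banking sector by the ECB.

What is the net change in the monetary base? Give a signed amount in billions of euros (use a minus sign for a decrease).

Discount-window loan €260 billion: ECB balance sheet expands → +€260B.
Asset sale (to non-banks) €233 billion: ECB balance sheet contracts → −€233B.
Currency deposit €35 billion: just a shift between currency and reserves — both are base money → 0.
FX sale €424 billion: ECB balance sheet contracts → −€424B.
OMO purchase (from banks) €255 billion: ECB balance sheet expands → +€255B.
Net: 260 − 233 + 0 − 424 + 255 = -€142 billion.

-€142 billion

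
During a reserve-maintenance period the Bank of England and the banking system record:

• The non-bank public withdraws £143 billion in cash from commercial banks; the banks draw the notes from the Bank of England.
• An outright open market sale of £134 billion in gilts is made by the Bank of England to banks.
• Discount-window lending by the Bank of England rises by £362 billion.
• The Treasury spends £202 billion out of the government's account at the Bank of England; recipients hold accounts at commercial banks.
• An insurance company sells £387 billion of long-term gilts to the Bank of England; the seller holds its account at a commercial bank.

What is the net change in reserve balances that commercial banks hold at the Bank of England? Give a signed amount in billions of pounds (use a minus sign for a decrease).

Currency withdrawal £143 billion: banks swap reserves for currency → −£143B.
OMO sale (to banks) £134 billion: the buying banks pay out of their reserve balances → −£134B.
Discount-window loan £362 billion: the loan is credited to the bank's reserve account → +£362B.
Government spending £202 billion: government payments flow into bank reserve accounts → +£202B.
Asset purchase (from non-banks) £387 billion: the Bank of England pays by crediting reserve accounts → +£387B.
Net: −143 − 134 + 362 + 202 + 387 = +£674 billion.

+£674 billion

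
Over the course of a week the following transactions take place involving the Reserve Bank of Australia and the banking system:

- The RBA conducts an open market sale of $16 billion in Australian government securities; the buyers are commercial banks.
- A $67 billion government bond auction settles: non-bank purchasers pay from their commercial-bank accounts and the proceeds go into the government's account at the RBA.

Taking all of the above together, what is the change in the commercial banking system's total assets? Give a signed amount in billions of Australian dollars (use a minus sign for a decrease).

-$67 billion

RBA balance sheet:
  Assets:      Securities −$16B
  Liabilities: Bank reserves −$83B, Government deposits +$67B
Commercial banking system:
  Assets:      Reserves at CB −$83B, Securities +$16B
  Liabilities: Checkable deposits −$67B
Change in total bank assets = -$67 billion.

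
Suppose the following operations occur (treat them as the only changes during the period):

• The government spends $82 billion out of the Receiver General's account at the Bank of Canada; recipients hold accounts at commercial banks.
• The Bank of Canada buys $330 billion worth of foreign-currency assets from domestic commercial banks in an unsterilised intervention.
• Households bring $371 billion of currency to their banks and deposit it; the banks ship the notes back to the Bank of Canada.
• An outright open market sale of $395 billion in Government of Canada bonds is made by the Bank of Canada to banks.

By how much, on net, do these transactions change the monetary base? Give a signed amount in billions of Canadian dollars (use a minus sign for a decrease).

Government spending $82 billion: a non-base liability converts back to reserves → +$82B.
FX purchase $330 billion: Bank of Canada balance sheet expands → +$330B.
Currency deposit $371 billion: just a shift between currency and reserves — both are base money → 0.
OMO sale (to banks) $395 billion: Bank of Canada balance sheet contracts → −$395B.
Net: 82 + 330 + 0 − 395 = +$17 billion.

+$17 billion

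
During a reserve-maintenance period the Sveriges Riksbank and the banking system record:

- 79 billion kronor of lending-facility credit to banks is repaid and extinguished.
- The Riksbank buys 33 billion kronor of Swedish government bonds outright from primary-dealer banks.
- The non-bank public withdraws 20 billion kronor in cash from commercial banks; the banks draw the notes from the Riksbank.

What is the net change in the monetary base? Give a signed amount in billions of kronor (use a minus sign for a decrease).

Discount-window repayment 79 billion kronor: Riksbank balance sheet contracts → −79B.
OMO purchase (from banks) 33 billion kronor: Riksbank balance sheet expands → +33B.
Currency withdrawal 20 billion kronor: just a shift between currency and reserves — both are base money → 0.
Net: −79 + 33 + 0 = -46 billion.

-46 billion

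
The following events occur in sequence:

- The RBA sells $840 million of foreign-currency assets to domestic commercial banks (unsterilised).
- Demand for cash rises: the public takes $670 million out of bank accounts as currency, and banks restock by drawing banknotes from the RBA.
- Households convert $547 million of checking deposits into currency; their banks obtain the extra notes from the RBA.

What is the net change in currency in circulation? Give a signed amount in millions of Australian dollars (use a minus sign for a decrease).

+$1217 million

RBA balance sheet:
  Assets:      Foreign assets −$840M
  Liabilities: Bank reserves −$2057M, Currency in circulation +$1217M
Commercial banking system:
  Assets:      Reserves at CB −$2057M, Foreign assets +$840M
  Liabilities: Checkable deposits −$1217M
So the change in currency in circulation is +$1217 million.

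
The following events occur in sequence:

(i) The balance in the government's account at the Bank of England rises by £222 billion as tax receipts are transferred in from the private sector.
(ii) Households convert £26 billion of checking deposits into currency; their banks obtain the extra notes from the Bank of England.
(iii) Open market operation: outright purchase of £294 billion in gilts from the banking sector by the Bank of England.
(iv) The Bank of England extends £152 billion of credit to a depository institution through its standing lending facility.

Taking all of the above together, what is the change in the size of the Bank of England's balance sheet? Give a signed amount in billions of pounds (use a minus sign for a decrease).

Government account inflow £222 billion: only the composition of liabilities changes → 0.
Currency withdrawal £26 billion: only the composition of liabilities changes → 0.
OMO purchase (from banks) £294 billion: a Bank of England asset is acquired → +£294B.
Discount-window loan £152 billion: a Bank of England asset is acquired → +£152B.
Net: 0 + 0 + 294 + 152 = +£446 billion.

+£446 billion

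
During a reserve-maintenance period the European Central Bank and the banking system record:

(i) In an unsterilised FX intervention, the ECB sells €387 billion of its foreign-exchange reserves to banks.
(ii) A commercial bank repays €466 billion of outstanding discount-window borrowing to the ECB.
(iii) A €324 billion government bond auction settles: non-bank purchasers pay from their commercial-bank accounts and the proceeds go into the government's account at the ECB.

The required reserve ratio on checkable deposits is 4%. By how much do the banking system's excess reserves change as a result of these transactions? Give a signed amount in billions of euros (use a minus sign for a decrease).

-€1164.04 billion

FX sale €387 billion: reserves −€387B, deposits 0.
Discount-window repayment €466 billion: reserves −€466B, deposits 0.
Government account inflow €324 billion: reserves −€324B, deposits −€324B.
Totals: Δreserves = −€1177B, Δdeposits = −€324B.
Δrequired reserves = 4% × −€324B = −€12.96B.
Δexcess reserves = Δreserves − Δrequired = −€1177B − (−€12.96B) = -€1164.04 billion.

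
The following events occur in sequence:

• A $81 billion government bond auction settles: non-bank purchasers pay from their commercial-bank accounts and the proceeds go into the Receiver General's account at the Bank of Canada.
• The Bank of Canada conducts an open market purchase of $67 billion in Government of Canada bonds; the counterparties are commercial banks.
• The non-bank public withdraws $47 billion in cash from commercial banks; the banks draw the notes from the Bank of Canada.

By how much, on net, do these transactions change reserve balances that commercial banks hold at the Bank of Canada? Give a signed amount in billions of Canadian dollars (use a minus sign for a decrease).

-$61 billion

Bank of Canada balance sheet:
  Assets:      Securities +$67B
  Liabilities: Bank reserves −$61B, Currency in circulation +$47B, Government deposits +$81B
So the change in reserve balances that commercial banks hold at the Bank of Canada is -$61 billion.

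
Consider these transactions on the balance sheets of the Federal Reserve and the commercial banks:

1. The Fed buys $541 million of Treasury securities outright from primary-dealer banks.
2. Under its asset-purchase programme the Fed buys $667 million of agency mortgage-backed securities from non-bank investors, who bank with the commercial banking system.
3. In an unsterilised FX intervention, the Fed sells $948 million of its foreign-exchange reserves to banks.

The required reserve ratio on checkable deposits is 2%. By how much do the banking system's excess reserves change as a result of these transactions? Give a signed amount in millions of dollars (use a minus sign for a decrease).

OMO purchase (from banks) $541 million: reserves +$541M, deposits 0.
Asset purchase (from non-banks) $667 million: reserves +$667M, deposits +$667M.
FX sale $948 million: reserves −$948M, deposits 0.
Totals: Δreserves = +$260M, Δdeposits = +$667M.
Δrequired reserves = 2% × +$667M = +$13.34M.
Δexcess reserves = Δreserves − Δrequired = +$260M − (+$13.34M) = +$246.66 million.

+$246.66 million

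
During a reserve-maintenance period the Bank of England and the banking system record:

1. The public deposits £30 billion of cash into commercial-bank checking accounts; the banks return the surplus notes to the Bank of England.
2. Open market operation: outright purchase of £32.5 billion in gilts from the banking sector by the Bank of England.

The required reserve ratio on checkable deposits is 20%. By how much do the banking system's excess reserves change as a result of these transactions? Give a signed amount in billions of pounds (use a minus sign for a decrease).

+£56.5 billion

Currency deposit £30 billion: reserves +£30B, deposits +£30B.
OMO purchase (from banks) £32.5 billion: reserves +£32.5B, deposits 0.
Totals: Δreserves = +£62.5B, Δdeposits = +£30B.
Δrequired reserves = 20% × +£30B = +£6B.
Δexcess reserves = Δreserves − Δrequired = +£62.5B − (+£6B) = +£56.5 billion.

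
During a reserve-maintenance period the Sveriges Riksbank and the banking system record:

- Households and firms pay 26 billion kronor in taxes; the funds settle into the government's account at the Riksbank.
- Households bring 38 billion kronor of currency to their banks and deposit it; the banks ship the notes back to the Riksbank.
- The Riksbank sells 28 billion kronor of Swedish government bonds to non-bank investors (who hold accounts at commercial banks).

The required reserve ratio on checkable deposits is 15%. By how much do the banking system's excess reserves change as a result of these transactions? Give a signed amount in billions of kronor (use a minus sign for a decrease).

Government account inflow 26 billion kronor: reserves −26B, deposits −26B.
Currency deposit 38 billion kronor: reserves +38B, deposits +38B.
Asset sale (to non-banks) 28 billion kronor: reserves −28B, deposits −28B.
Totals: Δreserves = −16B, Δdeposits = −16B.
Δrequired reserves = 15% × −16B = −2.4B.
Δexcess reserves = Δreserves − Δrequired = −16B − (−2.4B) = -13.6 billion.

-13.6 billion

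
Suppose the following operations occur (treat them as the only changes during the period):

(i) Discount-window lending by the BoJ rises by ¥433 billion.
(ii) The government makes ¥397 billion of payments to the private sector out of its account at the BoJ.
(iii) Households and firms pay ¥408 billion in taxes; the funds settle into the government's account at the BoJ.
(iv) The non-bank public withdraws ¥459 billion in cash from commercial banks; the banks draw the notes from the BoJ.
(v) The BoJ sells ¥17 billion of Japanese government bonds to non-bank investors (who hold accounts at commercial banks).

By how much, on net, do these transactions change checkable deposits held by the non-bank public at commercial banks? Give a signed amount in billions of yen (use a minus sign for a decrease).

Discount-window loan ¥433 billion: the counterparty is a bank, so public deposits are unchanged → 0.
Government spending ¥397 billion: non-bank counterparties' bank balances rise → +¥397B.
Government account inflow ¥408 billion: non-bank counterparties' bank balances fall → −¥408B.
Currency withdrawal ¥459 billion: non-bank counterparties' bank balances fall → −¥459B.
Asset sale (to non-banks) ¥17 billion: non-bank counterparties' bank balances fall → −¥17B.
Net: 0 + 397 − 408 − 459 − 17 = -¥487 billion.

-¥487 billion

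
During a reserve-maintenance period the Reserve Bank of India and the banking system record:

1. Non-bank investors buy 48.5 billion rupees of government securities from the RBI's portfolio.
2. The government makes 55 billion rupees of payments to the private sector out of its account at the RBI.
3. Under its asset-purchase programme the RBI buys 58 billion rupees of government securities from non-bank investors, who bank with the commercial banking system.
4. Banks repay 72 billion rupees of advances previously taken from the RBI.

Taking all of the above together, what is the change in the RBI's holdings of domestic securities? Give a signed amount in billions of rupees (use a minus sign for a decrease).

+9.5 billion

Asset sale (to non-banks) 48.5 billion rupees: securities removed from the RBI's portfolio → −48.5B.
Government spending 55 billion rupees: the RBI's securities portfolio is untouched → 0.
Asset purchase (from non-banks) 58 billion rupees: securities added to the RBI's portfolio → +58B.
Discount-window repayment 72 billion rupees: the RBI's securities portfolio is untouched → 0.
Net: −48.5 + 0 + 58 + 0 = +9.5 billion.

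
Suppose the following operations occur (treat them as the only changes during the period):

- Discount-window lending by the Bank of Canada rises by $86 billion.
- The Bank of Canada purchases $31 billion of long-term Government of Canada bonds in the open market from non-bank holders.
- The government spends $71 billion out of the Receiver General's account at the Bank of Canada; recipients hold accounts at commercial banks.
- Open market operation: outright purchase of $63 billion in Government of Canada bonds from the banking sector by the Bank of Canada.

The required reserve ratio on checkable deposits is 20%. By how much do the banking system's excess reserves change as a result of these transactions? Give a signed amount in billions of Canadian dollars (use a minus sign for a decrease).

Discount-window loan $86 billion: reserves +$86B, deposits 0.
Asset purchase (from non-banks) $31 billion: reserves +$31B, deposits +$31B.
Government spending $71 billion: reserves +$71B, deposits +$71B.
OMO purchase (from banks) $63 billion: reserves +$63B, deposits 0.
Totals: Δreserves = +$251B, Δdeposits = +$102B.
Δrequired reserves = 20% × +$102B = +$20.4B.
Δexcess reserves = Δreserves − Δrequired = +$251B − (+$20.4B) = +$230.6 billion.

+$230.6 billion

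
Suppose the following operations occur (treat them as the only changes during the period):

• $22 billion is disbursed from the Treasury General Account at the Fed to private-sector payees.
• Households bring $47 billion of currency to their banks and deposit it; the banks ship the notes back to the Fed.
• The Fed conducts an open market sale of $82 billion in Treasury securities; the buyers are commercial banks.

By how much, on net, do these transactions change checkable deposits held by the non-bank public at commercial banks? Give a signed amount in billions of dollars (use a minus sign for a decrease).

Government spending $22 billion: non-bank counterparties' bank balances rise → +$22B.
Currency deposit $47 billion: non-bank counterparties' bank balances rise → +$47B.
OMO sale (to banks) $82 billion: the counterparty is a bank, so public deposits are unchanged → 0.
Net: 22 + 47 + 0 = +$69 billion.

+$69 billion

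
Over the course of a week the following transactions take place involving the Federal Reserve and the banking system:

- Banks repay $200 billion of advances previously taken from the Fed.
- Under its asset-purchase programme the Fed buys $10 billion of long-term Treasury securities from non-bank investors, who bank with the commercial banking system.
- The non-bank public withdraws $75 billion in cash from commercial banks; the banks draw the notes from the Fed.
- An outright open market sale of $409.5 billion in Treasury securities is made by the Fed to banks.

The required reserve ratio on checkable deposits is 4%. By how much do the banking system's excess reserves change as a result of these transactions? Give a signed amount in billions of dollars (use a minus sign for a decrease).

-$671.9 billion

Discount-window repayment $200 billion: reserves −$200B, deposits 0.
Asset purchase (from non-banks) $10 billion: reserves +$10B, deposits +$10B.
Currency withdrawal $75 billion: reserves −$75B, deposits −$75B.
OMO sale (to banks) $409.5 billion: reserves −$409.5B, deposits 0.
Totals: Δreserves = −$674.5B, Δdeposits = −$65B.
Δrequired reserves = 4% × −$65B = −$2.6B.
Δexcess reserves = Δreserves − Δrequired = −$674.5B − (−$2.6B) = -$671.9 billion.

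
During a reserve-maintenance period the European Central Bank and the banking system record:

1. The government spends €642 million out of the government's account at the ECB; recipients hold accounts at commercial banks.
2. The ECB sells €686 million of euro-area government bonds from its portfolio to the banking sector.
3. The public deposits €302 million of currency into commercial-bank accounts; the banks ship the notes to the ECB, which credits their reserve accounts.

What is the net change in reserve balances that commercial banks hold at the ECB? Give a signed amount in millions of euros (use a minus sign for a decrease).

+€258 million

Government spending €642 million: government payments flow into bank reserve accounts → +€642M.
OMO sale (to banks) €686 million: the buying banks pay out of their reserve balances → −€686M.
Currency deposit €302 million: returned notes are swapped for reserve credit → +€302M.
Net: 642 − 686 + 302 = +€258 million.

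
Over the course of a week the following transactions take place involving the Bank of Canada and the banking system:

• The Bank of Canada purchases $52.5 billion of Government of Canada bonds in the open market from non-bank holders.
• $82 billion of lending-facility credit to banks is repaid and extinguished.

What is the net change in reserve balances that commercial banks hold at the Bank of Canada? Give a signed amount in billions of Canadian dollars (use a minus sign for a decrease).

Asset purchase (from non-banks) $52.5 billion: the Bank of Canada pays by crediting reserve accounts → +$52.5B.
Discount-window repayment $82 billion: repayment is debited from reserves → −$82B.
Net: 52.5 − 82 = -$29.5 billion.

-$29.5 billion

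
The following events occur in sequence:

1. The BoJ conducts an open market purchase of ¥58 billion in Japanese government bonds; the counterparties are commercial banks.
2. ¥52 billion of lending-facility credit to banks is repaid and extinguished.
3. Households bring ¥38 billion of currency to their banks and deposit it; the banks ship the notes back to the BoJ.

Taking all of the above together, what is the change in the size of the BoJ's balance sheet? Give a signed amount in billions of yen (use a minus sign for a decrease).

+¥6 billion

OMO purchase (from banks) ¥58 billion: a BoJ asset is acquired → +¥58B.
Discount-window repayment ¥52 billion: a BoJ asset is shed → −¥52B.
Currency deposit ¥38 billion: only the composition of liabilities changes → 0.
Net: 58 − 52 + 0 = +¥6 billion.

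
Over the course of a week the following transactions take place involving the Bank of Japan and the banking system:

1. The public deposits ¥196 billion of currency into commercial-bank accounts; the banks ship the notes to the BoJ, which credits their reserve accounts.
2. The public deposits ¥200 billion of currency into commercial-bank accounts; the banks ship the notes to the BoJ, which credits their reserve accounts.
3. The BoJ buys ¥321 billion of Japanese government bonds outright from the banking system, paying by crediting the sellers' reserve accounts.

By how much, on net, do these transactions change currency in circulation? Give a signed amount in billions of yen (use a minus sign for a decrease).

-¥396 billion

Currency deposit ¥196 billion: notes return to the central bank → −¥196B.
Currency deposit ¥200 billion: notes return to the central bank → −¥200B.
OMO purchase (from banks) ¥321 billion: no currency enters or leaves circulation → 0.
Net: −196 − 200 + 0 = -¥396 billion.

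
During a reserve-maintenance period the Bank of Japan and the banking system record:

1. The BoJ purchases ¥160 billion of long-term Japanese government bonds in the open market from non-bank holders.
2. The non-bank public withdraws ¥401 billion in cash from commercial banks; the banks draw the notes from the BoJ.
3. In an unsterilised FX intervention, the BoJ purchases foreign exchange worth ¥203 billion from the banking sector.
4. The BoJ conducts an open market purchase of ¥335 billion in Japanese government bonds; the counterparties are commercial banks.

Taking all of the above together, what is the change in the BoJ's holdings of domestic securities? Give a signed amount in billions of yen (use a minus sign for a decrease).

Asset purchase (from non-banks) ¥160 billion: securities added to the BoJ's portfolio → +¥160B.
Currency withdrawal ¥401 billion: the BoJ's securities portfolio is untouched → 0.
FX purchase ¥203 billion: the BoJ's securities portfolio is untouched → 0.
OMO purchase (from banks) ¥335 billion: securities added to the BoJ's portfolio → +¥335B.
Net: 160 + 0 + 0 + 335 = +¥495 billion.

+¥495 billion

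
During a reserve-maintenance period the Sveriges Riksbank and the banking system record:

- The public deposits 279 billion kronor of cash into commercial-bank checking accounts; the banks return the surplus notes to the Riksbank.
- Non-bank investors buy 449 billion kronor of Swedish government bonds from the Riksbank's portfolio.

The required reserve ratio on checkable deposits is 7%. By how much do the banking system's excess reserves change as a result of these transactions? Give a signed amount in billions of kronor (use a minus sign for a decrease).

Currency deposit 279 billion kronor: reserves +279B, deposits +279B.
Asset sale (to non-banks) 449 billion kronor: reserves −449B, deposits −449B.
Totals: Δreserves = −170B, Δdeposits = −170B.
Δrequired reserves = 7% × −170B = −11.9B.
Δexcess reserves = Δreserves − Δrequired = −170B − (−11.9B) = -158.1 billion.

-158.1 billion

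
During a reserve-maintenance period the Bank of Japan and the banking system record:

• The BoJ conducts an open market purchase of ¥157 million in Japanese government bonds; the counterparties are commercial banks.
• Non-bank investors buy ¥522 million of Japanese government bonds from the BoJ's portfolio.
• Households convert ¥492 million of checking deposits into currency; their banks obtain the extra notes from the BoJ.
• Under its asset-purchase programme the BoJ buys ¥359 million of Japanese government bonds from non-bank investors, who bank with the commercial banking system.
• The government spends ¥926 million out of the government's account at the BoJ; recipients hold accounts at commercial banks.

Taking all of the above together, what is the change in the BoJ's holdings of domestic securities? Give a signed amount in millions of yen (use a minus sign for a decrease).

-¥6 million

OMO purchase (from banks) ¥157 million: securities added to the BoJ's portfolio → +¥157M.
Asset sale (to non-banks) ¥522 million: securities removed from the BoJ's portfolio → −¥522M.
Currency withdrawal ¥492 million: the BoJ's securities portfolio is untouched → 0.
Asset purchase (from non-banks) ¥359 million: securities added to the BoJ's portfolio → +¥359M.
Government spending ¥926 million: the BoJ's securities portfolio is untouched → 0.
Net: 157 − 522 + 0 + 359 + 0 = -¥6 million.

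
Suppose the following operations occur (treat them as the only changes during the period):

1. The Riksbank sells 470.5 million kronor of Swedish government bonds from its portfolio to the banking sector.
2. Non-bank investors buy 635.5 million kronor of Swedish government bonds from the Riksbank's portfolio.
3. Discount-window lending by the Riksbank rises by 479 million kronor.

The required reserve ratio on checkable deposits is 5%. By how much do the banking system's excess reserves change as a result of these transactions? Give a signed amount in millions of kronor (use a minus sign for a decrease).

OMO sale (to banks) 470.5 million kronor: reserves −470.5M, deposits 0.
Asset sale (to non-banks) 635.5 million kronor: reserves −635.5M, deposits −635.5M.
Discount-window loan 479 million kronor: reserves +479M, deposits 0.
Totals: Δreserves = −627M, Δdeposits = −635.5M.
Δrequired reserves = 5% × −635.5M = −31.775M.
Δexcess reserves = Δreserves − Δrequired = −627M − (−31.775M) = -595.225 million.

-595.225 million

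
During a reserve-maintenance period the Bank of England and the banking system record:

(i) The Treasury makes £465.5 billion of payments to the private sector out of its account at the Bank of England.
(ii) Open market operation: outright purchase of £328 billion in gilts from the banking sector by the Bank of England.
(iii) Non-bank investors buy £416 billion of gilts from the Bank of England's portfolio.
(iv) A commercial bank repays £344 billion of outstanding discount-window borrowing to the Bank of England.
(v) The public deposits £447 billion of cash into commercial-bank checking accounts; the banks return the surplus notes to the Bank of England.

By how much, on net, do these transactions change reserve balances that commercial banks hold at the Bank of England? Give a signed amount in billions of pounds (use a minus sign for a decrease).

+£480.5 billion

Government spending £465.5 billion: government payments flow into bank reserve accounts → +£465.5B.
OMO purchase (from banks) £328 billion: the Bank of England pays by crediting reserve accounts → +£328B.
Asset sale (to non-banks) £416 billion: the non-bank buyers' banks settle from reserves → −£416B.
Discount-window repayment £344 billion: repayment is debited from reserves → −£344B.
Currency deposit £447 billion: returned notes are swapped for reserve credit → +£447B.
Net: 465.5 + 328 − 416 − 344 + 447 = +£480.5 billion.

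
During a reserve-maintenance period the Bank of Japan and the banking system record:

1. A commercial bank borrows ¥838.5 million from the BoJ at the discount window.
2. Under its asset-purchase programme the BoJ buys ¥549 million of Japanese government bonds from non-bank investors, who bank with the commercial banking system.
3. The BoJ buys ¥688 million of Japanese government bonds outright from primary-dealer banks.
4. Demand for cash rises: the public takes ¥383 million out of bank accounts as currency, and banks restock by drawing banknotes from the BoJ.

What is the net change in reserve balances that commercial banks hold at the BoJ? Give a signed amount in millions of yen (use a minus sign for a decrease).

Discount-window loan ¥838.5 million: the loan is credited to the bank's reserve account → +¥838.5M.
Asset purchase (from non-banks) ¥549 million: the BoJ pays by crediting reserve accounts → +¥549M.
OMO purchase (from banks) ¥688 million: the BoJ pays by crediting reserve accounts → +¥688M.
Currency withdrawal ¥383 million: banks swap reserves for currency → −¥383M.
Net: 838.5 + 549 + 688 − 383 = +¥1692.5 million.

+¥1692.5 million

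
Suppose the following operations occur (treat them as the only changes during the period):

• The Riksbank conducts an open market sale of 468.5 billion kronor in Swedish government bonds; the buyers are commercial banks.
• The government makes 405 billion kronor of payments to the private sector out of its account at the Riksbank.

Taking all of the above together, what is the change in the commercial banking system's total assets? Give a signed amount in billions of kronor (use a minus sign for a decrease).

Riksbank balance sheet:
  Assets:      Securities −468.5B
  Liabilities: Bank reserves −63.5B, Government deposits −405B
Commercial banking system:
  Assets:      Reserves at CB −63.5B, Securities +468.5B
  Liabilities: Checkable deposits +405B
Change in total bank assets = +405 billion.

+405 billion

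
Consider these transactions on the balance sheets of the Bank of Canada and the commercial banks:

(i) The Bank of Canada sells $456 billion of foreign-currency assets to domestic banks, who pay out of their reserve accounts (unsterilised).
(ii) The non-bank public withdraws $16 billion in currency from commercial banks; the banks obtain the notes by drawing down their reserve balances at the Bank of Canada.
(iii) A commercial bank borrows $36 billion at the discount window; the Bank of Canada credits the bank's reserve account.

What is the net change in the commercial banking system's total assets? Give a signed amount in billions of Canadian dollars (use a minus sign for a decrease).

FX sale $456 billion: just an asset swap on bank balance sheets → 0.
Currency withdrawal $16 billion: bank balance sheets shrink → −$16B.
Discount-window loan $36 billion: bank balance sheets expand → +$36B.
Net: 0 − 16 + 36 = +$20 billion.

+$20 billion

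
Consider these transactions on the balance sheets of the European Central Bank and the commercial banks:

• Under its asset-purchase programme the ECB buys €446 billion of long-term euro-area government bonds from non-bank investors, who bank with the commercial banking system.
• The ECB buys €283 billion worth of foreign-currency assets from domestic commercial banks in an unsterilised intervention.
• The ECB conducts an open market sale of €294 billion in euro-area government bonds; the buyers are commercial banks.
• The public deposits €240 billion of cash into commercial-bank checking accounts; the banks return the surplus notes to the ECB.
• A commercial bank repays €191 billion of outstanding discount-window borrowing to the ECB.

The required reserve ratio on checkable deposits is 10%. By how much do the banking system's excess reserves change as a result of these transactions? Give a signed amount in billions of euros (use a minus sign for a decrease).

Asset purchase (from non-banks) €446 billion: reserves +€446B, deposits +€446B.
FX purchase €283 billion: reserves +€283B, deposits 0.
OMO sale (to banks) €294 billion: reserves −€294B, deposits 0.
Currency deposit €240 billion: reserves +€240B, deposits +€240B.
Discount-window repayment €191 billion: reserves −€191B, deposits 0.
Totals: Δreserves = +€484B, Δdeposits = +€686B.
Δrequired reserves = 10% × +€686B = +€68.6B.
Δexcess reserves = Δreserves − Δrequired = +€484B − (+€68.6B) = +€415.4 billion.

+€415.4 billion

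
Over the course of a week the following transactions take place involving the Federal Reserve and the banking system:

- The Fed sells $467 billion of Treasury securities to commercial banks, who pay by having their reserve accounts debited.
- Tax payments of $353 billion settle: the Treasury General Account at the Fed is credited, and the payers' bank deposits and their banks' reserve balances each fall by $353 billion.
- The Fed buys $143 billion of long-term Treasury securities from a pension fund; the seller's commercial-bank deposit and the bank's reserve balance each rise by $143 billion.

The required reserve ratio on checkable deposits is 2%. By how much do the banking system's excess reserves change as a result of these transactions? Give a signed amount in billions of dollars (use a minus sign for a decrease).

-$672.8 billion

OMO sale (to banks) $467 billion: reserves −$467B, deposits 0.
Government account inflow $353 billion: reserves −$353B, deposits −$353B.
Asset purchase (from non-banks) $143 billion: reserves +$143B, deposits +$143B.
Totals: Δreserves = −$677B, Δdeposits = −$210B.
Δrequired reserves = 2% × −$210B = −$4.2B.
Δexcess reserves = Δreserves − Δrequired = −$677B − (−$4.2B) = -$672.8 billion.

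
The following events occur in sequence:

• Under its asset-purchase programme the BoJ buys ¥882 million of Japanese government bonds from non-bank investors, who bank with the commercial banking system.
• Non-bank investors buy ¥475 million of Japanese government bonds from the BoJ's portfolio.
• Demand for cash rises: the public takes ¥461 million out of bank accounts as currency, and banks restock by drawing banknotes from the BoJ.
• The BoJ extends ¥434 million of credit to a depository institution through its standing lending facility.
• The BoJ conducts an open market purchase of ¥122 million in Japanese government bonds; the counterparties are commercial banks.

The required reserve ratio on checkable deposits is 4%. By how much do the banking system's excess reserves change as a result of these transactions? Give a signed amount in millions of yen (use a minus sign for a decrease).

+¥504.16 million

Asset purchase (from non-banks) ¥882 million: reserves +¥882M, deposits +¥882M.
Asset sale (to non-banks) ¥475 million: reserves −¥475M, deposits −¥475M.
Currency withdrawal ¥461 million: reserves −¥461M, deposits −¥461M.
Discount-window loan ¥434 million: reserves +¥434M, deposits 0.
OMO purchase (from banks) ¥122 million: reserves +¥122M, deposits 0.
Totals: Δreserves = +¥502M, Δdeposits = −¥54M.
Δrequired reserves = 4% × −¥54M = −¥2.16M.
Δexcess reserves = Δreserves − Δrequired = +¥502M − (−¥2.16M) = +¥504.16 million.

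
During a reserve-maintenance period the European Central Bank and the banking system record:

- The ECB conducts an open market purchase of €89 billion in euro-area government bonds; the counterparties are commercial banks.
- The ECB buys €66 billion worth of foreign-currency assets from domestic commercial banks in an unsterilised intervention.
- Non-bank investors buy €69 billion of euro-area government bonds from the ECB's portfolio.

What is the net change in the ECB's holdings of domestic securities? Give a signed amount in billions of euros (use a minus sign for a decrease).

ECB balance sheet:
  Assets:      Securities +€20B, Foreign assets +€66B
  Liabilities: Bank reserves +€86B
Commercial banking system:
  Assets:      Reserves at CB +€86B, Securities −€89B, Foreign assets −€66B
  Liabilities: Checkable deposits −€69B
So the change in the ECB's holdings of domestic securities is +€20 billion.

+€20 billion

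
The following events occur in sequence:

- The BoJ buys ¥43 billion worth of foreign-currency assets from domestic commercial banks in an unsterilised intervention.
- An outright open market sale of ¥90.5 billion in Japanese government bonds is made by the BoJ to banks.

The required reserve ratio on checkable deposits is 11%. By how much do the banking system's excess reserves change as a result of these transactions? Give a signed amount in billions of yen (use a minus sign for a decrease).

-¥47.5 billion

FX purchase ¥43 billion: reserves +¥43B, deposits 0.
OMO sale (to banks) ¥90.5 billion: reserves −¥90.5B, deposits 0.
Totals: Δreserves = −¥47.5B, Δdeposits = 0.
Δrequired reserves = 11% × 0 = 0.
Δexcess reserves = Δreserves − Δrequired = −¥47.5B − (0) = -¥47.5 billion.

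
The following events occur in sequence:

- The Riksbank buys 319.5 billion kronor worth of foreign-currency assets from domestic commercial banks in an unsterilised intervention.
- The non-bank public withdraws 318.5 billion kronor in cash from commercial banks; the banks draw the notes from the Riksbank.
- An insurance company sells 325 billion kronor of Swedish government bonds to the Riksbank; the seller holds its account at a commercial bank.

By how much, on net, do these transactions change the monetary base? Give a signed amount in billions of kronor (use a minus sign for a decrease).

FX purchase 319.5 billion kronor: Riksbank balance sheet expands → +319.5B.
Currency withdrawal 318.5 billion kronor: just a shift between currency and reserves — both are base money → 0.
Asset purchase (from non-banks) 325 billion kronor: Riksbank balance sheet expands → +325B.
Net: 319.5 + 0 + 325 = +644.5 billion.

+644.5 billion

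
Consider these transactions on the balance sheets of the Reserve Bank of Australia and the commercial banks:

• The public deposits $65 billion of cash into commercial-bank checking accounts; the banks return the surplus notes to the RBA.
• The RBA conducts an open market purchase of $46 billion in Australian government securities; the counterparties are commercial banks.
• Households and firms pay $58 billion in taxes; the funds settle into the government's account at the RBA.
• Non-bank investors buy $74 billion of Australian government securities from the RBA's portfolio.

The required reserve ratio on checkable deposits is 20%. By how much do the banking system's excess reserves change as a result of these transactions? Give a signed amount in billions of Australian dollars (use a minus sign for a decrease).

-$7.6 billion

Currency deposit $65 billion: reserves +$65B, deposits +$65B.
OMO purchase (from banks) $46 billion: reserves +$46B, deposits 0.
Government account inflow $58 billion: reserves −$58B, deposits −$58B.
Asset sale (to non-banks) $74 billion: reserves −$74B, deposits −$74B.
Totals: Δreserves = −$21B, Δdeposits = −$67B.
Δrequired reserves = 20% × −$67B = −$13.4B.
Δexcess reserves = Δreserves − Δrequired = −$21B − (−$13.4B) = -$7.6 billion.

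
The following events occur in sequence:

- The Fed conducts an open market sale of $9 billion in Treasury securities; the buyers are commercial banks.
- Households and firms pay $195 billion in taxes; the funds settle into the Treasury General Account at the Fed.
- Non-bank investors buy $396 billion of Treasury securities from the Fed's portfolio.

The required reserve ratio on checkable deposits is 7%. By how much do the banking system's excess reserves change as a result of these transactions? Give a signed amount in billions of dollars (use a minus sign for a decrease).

OMO sale (to banks) $9 billion: reserves −$9B, deposits 0.
Government account inflow $195 billion: reserves −$195B, deposits −$195B.
Asset sale (to non-banks) $396 billion: reserves −$396B, deposits −$396B.
Totals: Δreserves = −$600B, Δdeposits = −$591B.
Δrequired reserves = 7% × −$591B = −$41.37B.
Δexcess reserves = Δreserves − Δrequired = −$600B − (−$41.37B) = -$558.63 billion.

-$558.63 billion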